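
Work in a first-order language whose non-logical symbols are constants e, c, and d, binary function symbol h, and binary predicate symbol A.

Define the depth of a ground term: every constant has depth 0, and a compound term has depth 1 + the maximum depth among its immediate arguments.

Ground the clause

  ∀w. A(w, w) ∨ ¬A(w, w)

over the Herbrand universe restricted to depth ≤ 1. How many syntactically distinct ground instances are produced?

12

Ground terms of depth ≤ 1:
  Write N_k for the number of ground terms of depth ≤ k. A term of depth ≤ k is either a constant or a function symbol applied to arguments of depth ≤ k−1, so N_k = 3 + N_{k-1}^2.
  N_0 = 3
  N_1 = 3 + 3^2 = 12
  Explicitly: e, c, d, h(e, e), h(e, c), h(e, d), h(c, e), h(c, c), h(c, d), h(d, e), h(d, c), h(d, d).
So there are 12 ground terms available for substitution.
There is 1 variable to instantiate (w),  occurring in at least one literal, so different choices give different ground instances.
Number of ground instances = 12.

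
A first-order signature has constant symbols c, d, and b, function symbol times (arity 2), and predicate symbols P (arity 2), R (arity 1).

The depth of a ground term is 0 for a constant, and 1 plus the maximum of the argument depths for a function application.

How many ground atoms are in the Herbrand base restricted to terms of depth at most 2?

21756

First count ground terms of depth ≤ 2.
Let N_k count ground terms of depth at most k. Each non-constant term of depth ≤ k is some function symbol applied to depth-≤(k−1) arguments, giving N_k = 3 + N_{k-1}^2.
N_0 = 3
N_1 = 3 + 3^2 = 12
N_2 = 3 + 12^2 = 147
So |H| = 147.
A ground atom is a predicate applied to a tuple of terms from H, so the count is the sum over predicates of |H|^arity:
  P: 147^2 = 21609;  R: 147
Total ground atoms: 21609 + 147 = 21756.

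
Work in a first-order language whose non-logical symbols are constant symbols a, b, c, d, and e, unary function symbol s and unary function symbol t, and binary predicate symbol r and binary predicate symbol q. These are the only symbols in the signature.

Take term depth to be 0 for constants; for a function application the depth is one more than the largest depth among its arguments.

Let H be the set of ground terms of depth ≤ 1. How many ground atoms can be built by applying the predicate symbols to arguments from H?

450

First count ground terms of depth ≤ 1.
Let N_k = |{terms of depth ≤ k}|. Then N_0 = 5 and N_k = 5 + N_{k-1} + N_{k-1} for k ≥ 1 (one summand per function symbol, arity giving the exponent).
N_0 = 5
N_1 = 5 + 5 + 5 = 15
So |H| = 15.
Each predicate of arity r yields |H|^r ground atoms (one per choice of an r-tuple from H):
  r: 15^2 = 225;  q: 15^2 = 225
Total ground atoms: 225 + 225 = 450.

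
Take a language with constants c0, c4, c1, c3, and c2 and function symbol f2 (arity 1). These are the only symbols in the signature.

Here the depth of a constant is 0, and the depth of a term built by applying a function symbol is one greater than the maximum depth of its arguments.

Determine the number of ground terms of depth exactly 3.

Let N_k count ground terms of depth at most k. Each non-constant term of depth ≤ k is some function symbol applied to depth-≤(k−1) arguments, giving N_k = 5 + N_{k-1}.
N_0 = 5
N_1 = 5 + 5 = 10
N_2 = 5 + 10 = 15
N_3 = 5 + 15 = 20
Terms of depth exactly 3: N_3 − N_2 = 20 − 15 = 5.

5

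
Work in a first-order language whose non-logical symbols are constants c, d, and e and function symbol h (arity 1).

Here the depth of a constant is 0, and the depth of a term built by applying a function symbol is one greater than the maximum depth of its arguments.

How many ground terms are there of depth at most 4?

15

Count level by level. With function symbols h/1, the terms of depth ≤ k are the 3 constants together with each function applied to depth-≤(k−1) tuples, so N_k = 3 + N_{k-1}.
N_0 = 3
N_1 = 3 + 3 = 6
N_2 = 3 + 6 = 9
N_3 = 3 + 9 = 12
N_4 = 3 + 12 = 15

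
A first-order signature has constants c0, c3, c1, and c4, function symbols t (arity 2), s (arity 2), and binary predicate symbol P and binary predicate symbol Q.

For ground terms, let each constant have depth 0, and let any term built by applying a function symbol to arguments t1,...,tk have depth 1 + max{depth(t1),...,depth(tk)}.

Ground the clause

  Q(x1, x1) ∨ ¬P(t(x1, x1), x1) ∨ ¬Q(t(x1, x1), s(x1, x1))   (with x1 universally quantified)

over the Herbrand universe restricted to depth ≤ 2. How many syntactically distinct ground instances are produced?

2596

Ground terms of depth ≤ 2:
  Let N_k = |{terms of depth ≤ k}|. Then N_0 = 4 and N_k = 4 + N_{k-1}^2 + N_{k-1}^2 for k ≥ 1 (one summand per function symbol, arity giving the exponent).
  N_0 = 4
  N_1 = 4 + 4^2 + 4^2 = 36
  N_2 = 4 + 36^2 + 36^2 = 2596
So there are 2596 ground terms available for substitution.
The variable x1 ranges independently over the available ground terms, and distinct assignments produce distinct instances.
Number of ground instances = 2596.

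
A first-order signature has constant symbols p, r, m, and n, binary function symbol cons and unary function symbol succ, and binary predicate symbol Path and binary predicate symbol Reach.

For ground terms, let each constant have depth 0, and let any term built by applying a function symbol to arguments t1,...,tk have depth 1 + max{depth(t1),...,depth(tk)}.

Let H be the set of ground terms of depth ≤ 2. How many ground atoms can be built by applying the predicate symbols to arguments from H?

729632

First count ground terms of depth ≤ 2.
Count level by level. With function symbols cons/2, succ/1, the terms of depth ≤ k are the 4 constants together with each function applied to depth-≤(k−1) tuples, so N_k = 4 + N_{k-1}^2 + N_{k-1}.
N_0 = 4
N_1 = 4 + 4^2 + 4 = 24
N_2 = 4 + 24^2 + 24 = 604
So |H| = 604.
Ground atoms are formed by filling each argument slot of a predicate with a term from H, so an r-ary predicate gives |H|^r atoms:
  Path: 604^2 = 364816;  Reach: 604^2 = 364816
Total ground atoms: 364816 + 364816 = 729632.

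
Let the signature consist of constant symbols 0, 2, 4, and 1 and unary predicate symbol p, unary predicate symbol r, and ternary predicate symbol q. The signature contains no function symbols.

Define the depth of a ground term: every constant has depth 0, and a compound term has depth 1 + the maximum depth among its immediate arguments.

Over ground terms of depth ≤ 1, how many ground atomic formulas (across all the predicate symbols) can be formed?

72

First count ground terms of depth ≤ 1.
With no function symbols every ground term is a constant, so there are exactly 4 ground terms at every depth bound.
N_0 = 4
N_1 = 4
Explicitly: 0, 2, 4, 1.
So |H| = 4.
For each predicate symbol, the number of ground atoms is |H| raised to its arity; summing:
  p: 4;  r: 4;  q: 4^3 = 64
Total ground atoms: 4 + 4 + 64 = 72.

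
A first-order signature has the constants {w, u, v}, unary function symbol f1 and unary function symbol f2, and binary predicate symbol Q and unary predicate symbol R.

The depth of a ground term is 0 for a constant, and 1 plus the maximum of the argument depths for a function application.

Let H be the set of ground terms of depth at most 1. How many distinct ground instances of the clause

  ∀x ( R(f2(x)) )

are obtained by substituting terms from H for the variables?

Ground terms of depth ≤ 1:
  Count level by level. With function symbols f1/1, f2/1, the terms of depth ≤ k are the 3 constants together with each function applied to depth-≤(k−1) tuples, so N_k = 3 + N_{k-1} + N_{k-1}.
  N_0 = 3
  N_1 = 3 + 3 + 3 = 9
  Explicitly: w, u, v, f1(w), f1(u), f1(v), f2(w), f2(u), f2(v).
So there are 9 ground terms available for substitution.
The variable x ranges independently over the available ground terms, and distinct assignments produce distinct instances.
Number of ground instances = 9.

9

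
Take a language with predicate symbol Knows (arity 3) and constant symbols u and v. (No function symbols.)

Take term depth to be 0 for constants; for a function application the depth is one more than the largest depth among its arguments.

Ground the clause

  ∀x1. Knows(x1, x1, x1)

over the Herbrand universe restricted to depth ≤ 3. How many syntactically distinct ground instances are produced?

Ground terms of depth ≤ 3:
  With no function symbols every ground term is a constant, so there are exactly 2 ground terms at every depth bound.
  N_0 = 2
  N_1 = 2
  N_2 = 2
  N_3 = 2
So there are 2 ground terms available for substitution.
The clause has 1 distinct variable (x1), which appears in the body. In the free term algebra distinct substitutions yield syntactically distinct ground instances.
Number of ground instances = 2.

2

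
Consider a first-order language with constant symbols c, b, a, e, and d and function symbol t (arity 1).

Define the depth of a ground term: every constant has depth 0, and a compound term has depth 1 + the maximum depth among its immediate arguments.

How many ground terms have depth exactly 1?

5

Let N_k = |{terms of depth ≤ k}|. Then N_0 = 5 and N_k = 5 + N_{k-1} for k ≥ 1 (one summand per function symbol, arity giving the exponent).
N_0 = 5
N_1 = 5 + 5 = 10
Terms of depth exactly 1: N_1 − N_0 = 10 − 5 = 5.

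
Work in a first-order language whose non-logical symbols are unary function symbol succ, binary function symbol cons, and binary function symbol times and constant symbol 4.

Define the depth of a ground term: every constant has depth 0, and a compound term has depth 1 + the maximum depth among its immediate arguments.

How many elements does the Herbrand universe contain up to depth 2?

If N_k denotes the number of depth-≤k ground terms, the 1 constant gives N_0 = 1, and each function symbol of arity r contributes N_{k-1}^r new terms at level k: N_k = 1 + N_{k-1} + N_{k-1}^2 + N_{k-1}^2.
N_0 = 1
N_1 = 1 + 1 + 1^2 + 1^2 = 4
N_2 = 1 + 4 + 4^2 + 4^2 = 37

37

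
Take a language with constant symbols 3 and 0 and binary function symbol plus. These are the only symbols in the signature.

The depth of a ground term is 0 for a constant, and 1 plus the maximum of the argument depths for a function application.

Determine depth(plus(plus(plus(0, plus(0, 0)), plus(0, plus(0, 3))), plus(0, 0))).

4

depth(plus(0, 0)) = 1 + max(0, 0) = 1
depth(plus(0, plus(0, 0))) = 1 + max(0, 1) = 2
depth(plus(0, 3)) = 1 + max(0, 0) = 1
depth(plus(0, plus(0, 3))) = 1 + max(0, 1) = 2
depth(plus(plus(0, plus(0, 0)), plus(0, plus(0, 3)))) = 1 + max(2, 2) = 3
depth(plus(plus(plus(0, plus(0, 0)), plus(0, plus(0, 3))), plus(0, 0))) = 1 + max(3, 1) = 4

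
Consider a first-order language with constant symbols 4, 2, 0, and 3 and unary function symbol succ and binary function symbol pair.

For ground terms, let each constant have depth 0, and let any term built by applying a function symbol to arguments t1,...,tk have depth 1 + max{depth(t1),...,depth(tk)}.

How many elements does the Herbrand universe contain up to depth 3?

Write N_k for the number of ground terms of depth ≤ k. A term of depth ≤ k is either a constant or a function symbol applied to arguments of depth ≤ k−1, so N_k = 4 + N_{k-1} + N_{k-1}^2.
N_0 = 4
N_1 = 4 + 4 + 4^2 = 24
N_2 = 4 + 24 + 24^2 = 604
N_3 = 4 + 604 + 604^2 = 365424

365424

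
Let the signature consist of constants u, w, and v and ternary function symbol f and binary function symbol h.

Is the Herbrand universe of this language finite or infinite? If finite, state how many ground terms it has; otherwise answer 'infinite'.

infinite

The signature has at least one function symbol (f, arity 3) and at least one constant (u).
Iterating f gives infinitely many distinct ground terms: u, f(u, u, u), f(f(u, u, u), f(u, u, u), f(u, u, u)), ...
So the Herbrand universe is infinite.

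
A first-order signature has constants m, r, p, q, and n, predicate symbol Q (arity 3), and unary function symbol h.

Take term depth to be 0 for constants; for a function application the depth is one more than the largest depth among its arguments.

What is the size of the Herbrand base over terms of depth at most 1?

1000

First count ground terms of depth ≤ 1.
If N_k denotes the number of depth-≤k ground terms, the 5 constants give N_0 = 5, and each function symbol of arity r contributes N_{k-1}^r new terms at level k: N_k = 5 + N_{k-1}.
N_0 = 5
N_1 = 5 + 5 = 10
Explicitly: m, r, p, q, n, h(m), h(r), h(p), h(q), h(n).
So |H| = 10.
For each predicate symbol, the number of ground atoms is |H| raised to its arity; summing:
  Q: 10^3 = 1000
Total ground atoms: 1000.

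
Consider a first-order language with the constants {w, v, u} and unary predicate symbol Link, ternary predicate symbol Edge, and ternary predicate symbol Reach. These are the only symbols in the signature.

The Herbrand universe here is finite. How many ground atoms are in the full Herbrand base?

57

With no function symbols, the Herbrand universe is just the 3 constants.
Ground atoms per predicate: Link: 3, Edge: 3^3 = 27, Reach: 3^3 = 27.
Herbrand base size = 3 + 27 + 27 = 57.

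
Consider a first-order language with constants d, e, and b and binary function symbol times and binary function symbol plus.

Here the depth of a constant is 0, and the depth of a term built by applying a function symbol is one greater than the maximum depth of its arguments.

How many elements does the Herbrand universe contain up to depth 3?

Let N_k = |{terms of depth ≤ k}|. Then N_0 = 3 and N_k = 3 + N_{k-1}^2 + N_{k-1}^2 for k ≥ 1 (one summand per function symbol, arity giving the exponent).
N_0 = 3
N_1 = 3 + 3^2 + 3^2 = 21
N_2 = 3 + 21^2 + 21^2 = 885
N_3 = 3 + 885^2 + 885^2 = 1566453

1566453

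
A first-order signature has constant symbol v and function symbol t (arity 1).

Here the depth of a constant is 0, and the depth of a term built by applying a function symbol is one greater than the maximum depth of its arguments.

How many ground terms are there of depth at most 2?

3

Let N_k = |{terms of depth ≤ k}|. Then N_0 = 1 and N_k = 1 + N_{k-1} for k ≥ 1 (one summand per function symbol, arity giving the exponent).
N_0 = 1
N_1 = 1 + 1 = 2
N_2 = 1 + 2 = 3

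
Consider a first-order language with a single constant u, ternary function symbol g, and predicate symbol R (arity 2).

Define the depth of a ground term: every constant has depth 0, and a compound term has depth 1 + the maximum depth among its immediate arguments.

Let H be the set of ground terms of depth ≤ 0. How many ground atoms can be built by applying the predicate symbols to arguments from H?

1

First count ground terms of depth ≤ 0.
Let N_k = |{terms of depth ≤ k}|. Then N_0 = 1 and N_k = 1 + N_{k-1}^3 for k ≥ 1 (one summand per function symbol, arity giving the exponent).
N_0 = 1
Explicitly: u.
So |H| = 1.
Ground atoms are formed by filling each argument slot of a predicate with a term from H, so an r-ary predicate gives |H|^r atoms:
  R: 1^2 = 1
Total ground atoms: 1.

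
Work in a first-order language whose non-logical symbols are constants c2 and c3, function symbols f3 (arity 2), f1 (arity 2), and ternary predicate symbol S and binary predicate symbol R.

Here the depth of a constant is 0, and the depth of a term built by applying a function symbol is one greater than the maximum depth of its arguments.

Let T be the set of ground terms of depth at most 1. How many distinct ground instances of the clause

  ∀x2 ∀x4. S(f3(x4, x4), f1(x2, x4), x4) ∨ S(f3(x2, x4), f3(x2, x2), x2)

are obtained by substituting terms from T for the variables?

Ground terms of depth ≤ 1:
  Write N_k for the number of ground terms of depth ≤ k. A term of depth ≤ k is either a constant or a function symbol applied to arguments of depth ≤ k−1, so N_k = 2 + N_{k-1}^2 + N_{k-1}^2.
  N_0 = 2
  N_1 = 2 + 2^2 + 2^2 = 10
  Explicitly: c2, c3, f3(c2, c2), f3(c2, c3), f3(c3, c2), f3(c3, c3), f1(c2, c2), f1(c2, c3), f1(c3, c2), f1(c3, c3).
So there are 10 ground terms available for substitution.
There are 2 variables to instantiate (x2, x4), each occurring in at least one literal, so different choices give different ground instances.
Number of ground instances = 10^2 = 100.

100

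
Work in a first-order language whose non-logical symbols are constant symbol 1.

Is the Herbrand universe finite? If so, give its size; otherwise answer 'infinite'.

There are no function symbols, so the only ground term is the single constant.
The Herbrand universe is {1}, finite with 1 element.

1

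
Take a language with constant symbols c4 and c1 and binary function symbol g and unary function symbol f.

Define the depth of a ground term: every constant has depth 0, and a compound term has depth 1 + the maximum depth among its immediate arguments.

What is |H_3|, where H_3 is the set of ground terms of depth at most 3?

Let N_k count ground terms of depth at most k. Each non-constant term of depth ≤ k is some function symbol applied to depth-≤(k−1) arguments, giving N_k = 2 + N_{k-1}^2 + N_{k-1}.
N_0 = 2
N_1 = 2 + 2^2 + 2 = 8
N_2 = 2 + 8^2 + 8 = 74
N_3 = 2 + 74^2 + 74 = 5552

5552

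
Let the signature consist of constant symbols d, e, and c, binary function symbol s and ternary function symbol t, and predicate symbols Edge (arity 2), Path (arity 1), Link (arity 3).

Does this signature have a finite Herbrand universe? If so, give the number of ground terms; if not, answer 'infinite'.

infinite

The signature has at least one function symbol (s, arity 2) and at least one constant (d).
Iterating s gives infinitely many distinct ground terms: d, s(d, d), s(s(d, d), s(d, d)), ...
So the Herbrand universe is infinite.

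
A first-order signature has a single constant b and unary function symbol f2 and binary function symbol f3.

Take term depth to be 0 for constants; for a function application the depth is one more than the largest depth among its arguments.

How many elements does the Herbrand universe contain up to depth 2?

If N_k denotes the number of depth-≤k ground terms, the 1 constant gives N_0 = 1, and each function symbol of arity r contributes N_{k-1}^r new terms at level k: N_k = 1 + N_{k-1} + N_{k-1}^2.
N_0 = 1
N_1 = 1 + 1 + 1^2 = 3
N_2 = 1 + 3 + 3^2 = 13

13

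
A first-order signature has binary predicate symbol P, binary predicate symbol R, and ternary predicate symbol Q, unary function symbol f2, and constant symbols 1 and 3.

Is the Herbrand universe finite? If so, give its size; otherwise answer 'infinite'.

infinite

The signature has at least one function symbol (f2, arity 1) and at least one constant (1).
Iterating f2 gives infinitely many distinct ground terms: 1, f2(1), f2(f2(1)), ...
So the Herbrand universe is infinite.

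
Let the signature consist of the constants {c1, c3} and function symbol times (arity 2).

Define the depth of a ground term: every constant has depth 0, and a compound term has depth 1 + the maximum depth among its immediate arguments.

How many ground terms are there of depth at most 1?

Write N_k for the number of ground terms of depth ≤ k. A term of depth ≤ k is either a constant or a function symbol applied to arguments of depth ≤ k−1, so N_k = 2 + N_{k-1}^2.
N_0 = 2
N_1 = 2 + 2^2 = 6

6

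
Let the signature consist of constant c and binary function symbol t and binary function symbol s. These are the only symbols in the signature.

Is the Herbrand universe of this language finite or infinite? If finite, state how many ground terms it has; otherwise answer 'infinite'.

The signature has at least one function symbol (t, arity 2) and at least one constant (c).
Iterating t gives infinitely many distinct ground terms: c, t(c, c), t(t(c, c), t(c, c)), ...
So the Herbrand universe is infinite.

infinite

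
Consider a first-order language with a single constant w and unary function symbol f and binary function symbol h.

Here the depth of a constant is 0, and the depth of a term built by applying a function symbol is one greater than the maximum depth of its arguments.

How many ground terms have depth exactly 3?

Write N_k for the number of ground terms of depth ≤ k. A term of depth ≤ k is either a constant or a function symbol applied to arguments of depth ≤ k−1, so N_k = 1 + N_{k-1} + N_{k-1}^2.
N_0 = 1
N_1 = 1 + 1 + 1^2 = 3
N_2 = 1 + 3 + 3^2 = 13
N_3 = 1 + 13 + 13^2 = 183
Terms of depth exactly 3: N_3 − N_2 = 183 − 13 = 170.

170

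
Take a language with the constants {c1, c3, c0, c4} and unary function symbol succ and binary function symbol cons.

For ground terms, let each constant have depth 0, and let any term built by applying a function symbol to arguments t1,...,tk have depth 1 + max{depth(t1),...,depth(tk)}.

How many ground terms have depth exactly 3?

Write N_k for the number of ground terms of depth ≤ k. A term of depth ≤ k is either a constant or a function symbol applied to arguments of depth ≤ k−1, so N_k = 4 + N_{k-1} + N_{k-1}^2.
N_0 = 4
N_1 = 4 + 4 + 4^2 = 24
N_2 = 4 + 24 + 24^2 = 604
N_3 = 4 + 604 + 604^2 = 365424
Terms of depth exactly 3: N_3 − N_2 = 365424 − 604 = 364820.

364820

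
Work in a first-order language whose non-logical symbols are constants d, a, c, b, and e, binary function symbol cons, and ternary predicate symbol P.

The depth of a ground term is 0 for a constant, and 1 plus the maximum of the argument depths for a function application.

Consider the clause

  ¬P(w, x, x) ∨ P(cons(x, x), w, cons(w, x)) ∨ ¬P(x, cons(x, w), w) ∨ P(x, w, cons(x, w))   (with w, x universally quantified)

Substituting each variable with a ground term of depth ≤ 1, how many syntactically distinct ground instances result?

900

Ground terms of depth ≤ 1:
  If N_k denotes the number of depth-≤k ground terms, the 5 constants give N_0 = 5, and each function symbol of arity r contributes N_{k-1}^r new terms at level k: N_k = 5 + N_{k-1}^2.
  N_0 = 5
  N_1 = 5 + 5^2 = 30
So there are 30 ground terms available for substitution.
The clause has 2 distinct variables (w, x), each appearing in the body. In the free term algebra distinct substitutions yield syntactically distinct ground instances.
Number of ground instances = 30^2 = 900.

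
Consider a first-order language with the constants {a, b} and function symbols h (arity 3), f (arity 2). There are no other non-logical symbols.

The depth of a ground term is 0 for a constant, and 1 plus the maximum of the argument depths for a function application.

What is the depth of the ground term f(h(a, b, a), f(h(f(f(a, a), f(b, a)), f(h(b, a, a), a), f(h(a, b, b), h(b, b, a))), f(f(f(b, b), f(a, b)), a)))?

5

depth(h(a, b, a)) = 1 + max(0, 0, 0) = 1
depth(f(a, a)) = 1 + max(0, 0) = 1
depth(f(b, a)) = 1 + max(0, 0) = 1
depth(f(f(a, a), f(b, a))) = 1 + max(1, 1) = 2
depth(h(b, a, a)) = 1 + max(0, 0, 0) = 1
depth(f(h(b, a, a), a)) = 1 + max(1, 0) = 2
depth(h(a, b, b)) = 1 + max(0, 0, 0) = 1
depth(h(b, b, a)) = 1 + max(0, 0, 0) = 1
depth(f(h(a, b, b), h(b, b, a))) = 1 + max(1, 1) = 2
depth(h(f(f(a, a), f(b, a)), f(h(b, a, a), a), f(h(a, b, b), h(b, b, a)))) = 1 + max(2, 2, 2) = 3
depth(f(b, b)) = 1 + max(0, 0) = 1
depth(f(a, b)) = 1 + max(0, 0) = 1
depth(f(f(b, b), f(a, b))) = 1 + max(1, 1) = 2
depth(f(f(f(b, b), f(a, b)), a)) = 1 + max(2, 0) = 3
depth(f(h(f(f(a, a), f(b, a)), f(h(b, a, a), a), f(h(a, b, b), h(b, b, a))), f(f(f(b, b), f(a, b)), a))) = 1 + max(3, 3) = 4
depth(f(h(a, b, a), f(h(f(f(a, a), f(b, a)), f(h(b, a, a), a), f(h(a, b, b), h(b, b, a))), f(f(f(b, b), f(a, b)), a)))) = 1 + max(1, 4) = 5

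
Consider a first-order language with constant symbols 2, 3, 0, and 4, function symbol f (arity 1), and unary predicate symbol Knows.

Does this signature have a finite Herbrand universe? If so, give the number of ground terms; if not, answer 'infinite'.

The signature has at least one function symbol (f, arity 1) and at least one constant (2).
Iterating f gives infinitely many distinct ground terms: 2, f(2), f(f(2)), ...
So the Herbrand universe is infinite.

infinite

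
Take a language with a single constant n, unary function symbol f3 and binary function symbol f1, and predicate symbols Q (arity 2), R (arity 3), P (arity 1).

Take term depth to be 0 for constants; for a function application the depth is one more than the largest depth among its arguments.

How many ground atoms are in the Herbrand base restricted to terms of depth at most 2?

First count ground terms of depth ≤ 2.
Let N_k = |{terms of depth ≤ k}|. Then N_0 = 1 and N_k = 1 + N_{k-1} + N_{k-1}^2 for k ≥ 1 (one summand per function symbol, arity giving the exponent).
N_0 = 1
N_1 = 1 + 1 + 1^2 = 3
N_2 = 1 + 3 + 3^2 = 13
So |H| = 13.
Each predicate of arity r yields |H|^r ground atoms (one per choice of an r-tuple from H):
  Q: 13^2 = 169;  R: 13^3 = 2197;  P: 13
Total ground atoms: 169 + 2197 + 13 = 2379.

2379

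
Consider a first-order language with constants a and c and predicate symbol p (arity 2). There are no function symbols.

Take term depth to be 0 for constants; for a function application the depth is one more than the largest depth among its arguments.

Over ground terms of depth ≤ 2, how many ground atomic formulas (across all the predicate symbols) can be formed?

First count ground terms of depth ≤ 2.
With no function symbols every ground term is a constant, so there are exactly 2 ground terms at every depth bound.
N_0 = 2
N_1 = 2
N_2 = 2
Explicitly: a, c.
So |H| = 2.
A ground atom is a predicate applied to a tuple of terms from H, so the count is the sum over predicates of |H|^arity:
  p: 2^2 = 4
Total ground atoms: 4.

4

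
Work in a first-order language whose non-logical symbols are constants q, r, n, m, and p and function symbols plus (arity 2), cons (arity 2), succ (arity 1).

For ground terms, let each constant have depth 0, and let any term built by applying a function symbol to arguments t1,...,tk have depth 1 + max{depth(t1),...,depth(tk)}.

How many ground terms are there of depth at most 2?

Count level by level. With function symbols plus/2, cons/2, succ/1, the terms of depth ≤ k are the 5 constants together with each function applied to depth-≤(k−1) tuples, so N_k = 5 + N_{k-1}^2 + N_{k-1}^2 + N_{k-1}.
N_0 = 5
N_1 = 5 + 5^2 + 5^2 + 5 = 60
N_2 = 5 + 60^2 + 60^2 + 60 = 7265

7265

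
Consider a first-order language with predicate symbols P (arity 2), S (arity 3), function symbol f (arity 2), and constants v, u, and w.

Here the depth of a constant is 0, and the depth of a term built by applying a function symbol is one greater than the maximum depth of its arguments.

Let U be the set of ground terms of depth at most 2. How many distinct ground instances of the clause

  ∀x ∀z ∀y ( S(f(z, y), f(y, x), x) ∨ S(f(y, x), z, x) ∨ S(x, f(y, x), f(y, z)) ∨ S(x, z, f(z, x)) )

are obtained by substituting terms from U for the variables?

3176523

Ground terms of depth ≤ 2:
  If N_k denotes the number of depth-≤k ground terms, the 3 constants give N_0 = 3, and each function symbol of arity r contributes N_{k-1}^r new terms at level k: N_k = 3 + N_{k-1}^2.
  N_0 = 3
  N_1 = 3 + 3^2 = 12
  N_2 = 3 + 12^2 = 147
So there are 147 ground terms available for substitution.
The clause has 3 distinct variables (x, z, y), each appearing in the body. In the free term algebra distinct substitutions yield syntactically distinct ground instances.
Number of ground instances = 147^3 = 3176523.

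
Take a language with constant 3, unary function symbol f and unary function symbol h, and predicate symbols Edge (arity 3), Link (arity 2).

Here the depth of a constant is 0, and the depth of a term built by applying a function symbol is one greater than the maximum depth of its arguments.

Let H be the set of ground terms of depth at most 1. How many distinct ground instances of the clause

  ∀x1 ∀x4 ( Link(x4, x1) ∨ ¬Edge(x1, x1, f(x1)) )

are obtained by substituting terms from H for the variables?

9

Ground terms of depth ≤ 1:
  Let N_k = |{terms of depth ≤ k}|. Then N_0 = 1 and N_k = 1 + N_{k-1} + N_{k-1} for k ≥ 1 (one summand per function symbol, arity giving the exponent).
  N_0 = 1
  N_1 = 1 + 1 + 1 = 3
  Explicitly: 3, f(3), h(3).
So there are 3 ground terms available for substitution.
The body mentions every one of the 2 quantified variables; since ground terms form a free algebra, no two substitutions collapse to the same formula.
Number of ground instances = 3^2 = 9.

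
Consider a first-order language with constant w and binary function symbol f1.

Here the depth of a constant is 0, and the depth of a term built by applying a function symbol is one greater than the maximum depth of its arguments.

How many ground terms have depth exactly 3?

21

Let N_k count ground terms of depth at most k. Each non-constant term of depth ≤ k is some function symbol applied to depth-≤(k−1) arguments, giving N_k = 1 + N_{k-1}^2.
N_0 = 1
N_1 = 1 + 1^2 = 2
N_2 = 1 + 2^2 = 5
N_3 = 1 + 5^2 = 26
Terms of depth exactly 3: N_3 − N_2 = 26 − 5 = 21.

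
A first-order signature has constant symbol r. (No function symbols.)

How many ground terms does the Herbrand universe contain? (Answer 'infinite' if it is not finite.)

1

There are no function symbols, so the only ground term is the single constant.
The Herbrand universe is {r}, finite with 1 element.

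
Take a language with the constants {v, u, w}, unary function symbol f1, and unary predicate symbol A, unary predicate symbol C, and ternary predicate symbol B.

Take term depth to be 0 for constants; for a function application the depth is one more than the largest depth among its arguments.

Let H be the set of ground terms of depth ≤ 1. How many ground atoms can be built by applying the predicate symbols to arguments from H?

228

First count ground terms of depth ≤ 1.
Let N_k count ground terms of depth at most k. Each non-constant term of depth ≤ k is some function symbol applied to depth-≤(k−1) arguments, giving N_k = 3 + N_{k-1}.
N_0 = 3
N_1 = 3 + 3 = 6
So |H| = 6.
Ground atoms are formed by filling each argument slot of a predicate with a term from H, so an r-ary predicate gives |H|^r atoms:
  A: 6;  C: 6;  B: 6^3 = 216
Total ground atoms: 6 + 6 + 216 = 228.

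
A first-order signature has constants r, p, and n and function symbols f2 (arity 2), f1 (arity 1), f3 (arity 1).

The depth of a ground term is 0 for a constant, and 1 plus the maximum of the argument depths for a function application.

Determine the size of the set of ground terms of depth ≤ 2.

If N_k denotes the number of depth-≤k ground terms, the 3 constants give N_0 = 3, and each function symbol of arity r contributes N_{k-1}^r new terms at level k: N_k = 3 + N_{k-1}^2 + N_{k-1} + N_{k-1}.
N_0 = 3
N_1 = 3 + 3^2 + 3 + 3 = 18
N_2 = 3 + 18^2 + 18 + 18 = 363

363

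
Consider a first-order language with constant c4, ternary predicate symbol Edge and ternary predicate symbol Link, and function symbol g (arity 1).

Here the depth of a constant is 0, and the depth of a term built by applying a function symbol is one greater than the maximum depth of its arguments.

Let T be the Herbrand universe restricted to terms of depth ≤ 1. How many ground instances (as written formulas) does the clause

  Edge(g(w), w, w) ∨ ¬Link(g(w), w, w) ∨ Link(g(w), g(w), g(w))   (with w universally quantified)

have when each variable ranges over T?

2

Ground terms of depth ≤ 1:
  Count level by level. With function symbols g/1, the terms of depth ≤ k are the 1 constant together with each function applied to depth-≤(k−1) tuples, so N_k = 1 + N_{k-1}.
  N_0 = 1
  N_1 = 1 + 1 = 2
  Explicitly: c4, g(c4).
So there are 2 ground terms available for substitution.
The body mentions the single quantified variable w; since ground terms form a free algebra, no two substitutions collapse to the same formula.
Number of ground instances = 2.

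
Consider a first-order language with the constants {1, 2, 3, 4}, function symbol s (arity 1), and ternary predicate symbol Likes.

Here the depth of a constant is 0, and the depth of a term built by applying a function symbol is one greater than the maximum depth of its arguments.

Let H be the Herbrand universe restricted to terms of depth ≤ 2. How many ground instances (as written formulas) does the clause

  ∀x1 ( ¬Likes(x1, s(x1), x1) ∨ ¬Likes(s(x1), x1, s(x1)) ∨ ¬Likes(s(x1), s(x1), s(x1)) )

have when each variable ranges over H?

Ground terms of depth ≤ 2:
  Count level by level. With function symbols s/1, the terms of depth ≤ k are the 4 constants together with each function applied to depth-≤(k−1) tuples, so N_k = 4 + N_{k-1}.
  N_0 = 4
  N_1 = 4 + 4 = 8
  N_2 = 4 + 8 = 12
So there are 12 ground terms available for substitution.
The variable x1 ranges independently over the available ground terms, and distinct assignments produce distinct instances.
Number of ground instances = 12.

12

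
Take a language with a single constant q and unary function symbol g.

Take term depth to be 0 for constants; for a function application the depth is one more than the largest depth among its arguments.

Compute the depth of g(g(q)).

2

depth(g(q)) = 1 + depth(q) = 1 + 0 = 1
depth(g(g(q))) = 1 + depth(g(q)) = 1 + 1 = 2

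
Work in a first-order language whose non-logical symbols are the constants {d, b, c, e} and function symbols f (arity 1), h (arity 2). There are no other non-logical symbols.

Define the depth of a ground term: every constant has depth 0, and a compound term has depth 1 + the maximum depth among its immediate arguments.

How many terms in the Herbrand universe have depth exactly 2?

If N_k denotes the number of depth-≤k ground terms, the 4 constants give N_0 = 4, and each function symbol of arity r contributes N_{k-1}^r new terms at level k: N_k = 4 + N_{k-1} + N_{k-1}^2.
N_0 = 4
N_1 = 4 + 4 + 4^2 = 24
N_2 = 4 + 24 + 24^2 = 604
Terms of depth exactly 2: N_2 − N_1 = 604 − 24 = 580.

580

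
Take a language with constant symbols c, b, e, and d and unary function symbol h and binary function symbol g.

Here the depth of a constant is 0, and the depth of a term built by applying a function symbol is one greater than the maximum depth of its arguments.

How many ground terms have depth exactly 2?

580

If N_k denotes the number of depth-≤k ground terms, the 4 constants give N_0 = 4, and each function symbol of arity r contributes N_{k-1}^r new terms at level k: N_k = 4 + N_{k-1} + N_{k-1}^2.
N_0 = 4
N_1 = 4 + 4 + 4^2 = 24
N_2 = 4 + 24 + 24^2 = 604
Terms of depth exactly 2: N_2 − N_1 = 604 − 24 = 580.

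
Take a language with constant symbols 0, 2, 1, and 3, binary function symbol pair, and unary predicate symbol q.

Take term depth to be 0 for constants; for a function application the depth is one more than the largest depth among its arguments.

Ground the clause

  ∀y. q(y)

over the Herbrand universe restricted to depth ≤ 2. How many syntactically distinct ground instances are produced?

Ground terms of depth ≤ 2:
  Count level by level. With function symbols pair/2, the terms of depth ≤ k are the 4 constants together with each function applied to depth-≤(k−1) tuples, so N_k = 4 + N_{k-1}^2.
  N_0 = 4
  N_1 = 4 + 4^2 = 20
  N_2 = 4 + 20^2 = 404
So there are 404 ground terms available for substitution.
The variable y ranges independently over the available ground terms, and distinct assignments produce distinct instances.
Number of ground instances = 404.

404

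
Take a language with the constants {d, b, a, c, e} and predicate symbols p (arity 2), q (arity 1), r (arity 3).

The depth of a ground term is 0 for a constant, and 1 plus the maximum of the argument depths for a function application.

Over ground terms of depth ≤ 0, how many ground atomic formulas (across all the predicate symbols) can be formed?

First count ground terms of depth ≤ 0.
With no function symbols every ground term is a constant, so there are exactly 5 ground terms at every depth bound.
N_0 = 5
Explicitly: d, b, a, c, e.
So |H| = 5.
For each predicate symbol, the number of ground atoms is |H| raised to its arity; summing:
  p: 5^2 = 25;  q: 5;  r: 5^3 = 125
Total ground atoms: 25 + 5 + 125 = 155.

155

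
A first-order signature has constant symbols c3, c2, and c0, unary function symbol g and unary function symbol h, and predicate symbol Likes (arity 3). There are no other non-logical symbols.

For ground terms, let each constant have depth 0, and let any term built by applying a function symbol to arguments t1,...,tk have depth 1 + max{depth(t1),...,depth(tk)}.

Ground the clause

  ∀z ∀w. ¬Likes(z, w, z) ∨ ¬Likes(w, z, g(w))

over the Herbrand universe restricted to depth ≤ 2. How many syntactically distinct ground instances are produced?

441

Ground terms of depth ≤ 2:
  If N_k denotes the number of depth-≤k ground terms, the 3 constants give N_0 = 3, and each function symbol of arity r contributes N_{k-1}^r new terms at level k: N_k = 3 + N_{k-1} + N_{k-1}.
  N_0 = 3
  N_1 = 3 + 3 + 3 = 9
  N_2 = 3 + 9 + 9 = 21
So there are 21 ground terms available for substitution.
The body mentions every one of the 2 quantified variables; since ground terms form a free algebra, no two substitutions collapse to the same formula.
Number of ground instances = 21^2 = 441.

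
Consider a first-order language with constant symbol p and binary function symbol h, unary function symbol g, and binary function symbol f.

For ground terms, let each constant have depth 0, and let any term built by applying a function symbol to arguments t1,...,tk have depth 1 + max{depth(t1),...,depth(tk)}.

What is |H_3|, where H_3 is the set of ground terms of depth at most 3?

2776

Let N_k count ground terms of depth at most k. Each non-constant term of depth ≤ k is some function symbol applied to depth-≤(k−1) arguments, giving N_k = 1 + N_{k-1}^2 + N_{k-1} + N_{k-1}^2.
N_0 = 1
N_1 = 1 + 1^2 + 1 + 1^2 = 4
N_2 = 1 + 4^2 + 4 + 4^2 = 37
N_3 = 1 + 37^2 + 37 + 37^2 = 2776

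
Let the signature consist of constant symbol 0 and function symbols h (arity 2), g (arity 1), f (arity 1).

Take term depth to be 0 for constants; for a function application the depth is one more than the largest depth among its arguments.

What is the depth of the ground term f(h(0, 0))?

depth(h(0, 0)) = 1 + max(0, 0) = 1
depth(f(h(0, 0))) = 1 + depth(h(0, 0)) = 1 + 1 = 2

2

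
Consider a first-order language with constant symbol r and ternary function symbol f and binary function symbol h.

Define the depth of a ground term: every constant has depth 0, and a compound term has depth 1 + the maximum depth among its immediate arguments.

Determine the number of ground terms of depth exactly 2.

34

Write N_k for the number of ground terms of depth ≤ k. A term of depth ≤ k is either a constant or a function symbol applied to arguments of depth ≤ k−1, so N_k = 1 + N_{k-1}^3 + N_{k-1}^2.
N_0 = 1
N_1 = 1 + 1^3 + 1^2 = 3
N_2 = 1 + 3^3 + 3^2 = 37
Terms of depth exactly 2: N_2 − N_1 = 37 − 3 = 34.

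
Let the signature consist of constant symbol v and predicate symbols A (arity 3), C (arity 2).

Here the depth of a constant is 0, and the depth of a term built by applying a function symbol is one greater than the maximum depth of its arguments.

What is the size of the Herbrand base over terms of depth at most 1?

2

First count ground terms of depth ≤ 1.
With no function symbols every ground term is a constant, so there is exactly 1 ground term at every depth bound.
N_0 = 1
N_1 = 1
Explicitly: v.
So |H| = 1.
A ground atom is a predicate applied to a tuple of terms from H, so the count is the sum over predicates of |H|^arity:
  A: 1^3 = 1;  C: 1^2 = 1
Total ground atoms: 1 + 1 = 2.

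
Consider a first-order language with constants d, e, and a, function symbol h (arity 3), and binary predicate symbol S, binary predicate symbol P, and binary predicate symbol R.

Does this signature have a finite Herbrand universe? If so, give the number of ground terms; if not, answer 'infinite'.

The signature has at least one function symbol (h, arity 3) and at least one constant (d).
Iterating h gives infinitely many distinct ground terms: d, h(d, d, d), h(h(d, d, d), h(d, d, d), h(d, d, d)), ...
So the Herbrand universe is infinite.

infinite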